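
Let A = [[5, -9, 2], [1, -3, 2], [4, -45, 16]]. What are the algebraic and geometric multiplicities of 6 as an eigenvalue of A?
The characteristic polynomial is (x - 6)^3, so the factor x - 6 appears with exponent 3: the algebraic multiplicity is 3.

rank(A - 6I) = 2, so the eigenspace has dimension 3 - 2 = 1: the geometric multiplicity is 1.

Since 1 < 3, A is not diagonalizable.

algebraic multiplicity 3, geometric multiplicity 1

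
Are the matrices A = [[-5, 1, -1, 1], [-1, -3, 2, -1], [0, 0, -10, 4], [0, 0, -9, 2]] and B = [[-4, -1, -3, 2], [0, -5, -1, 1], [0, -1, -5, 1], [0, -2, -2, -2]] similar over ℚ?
Yes.

Two matrices over a field are similar if and only if they have the same invariant factors.

Both A and B have characteristic polynomial (x + 4)^4 and minimal polynomial (x + 4)^2. Computing further, both have invariant factors (x + 4)^2, (x + 4)^2. Hence A and B are similar.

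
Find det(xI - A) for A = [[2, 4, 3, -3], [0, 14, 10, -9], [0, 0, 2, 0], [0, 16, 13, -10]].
xI - A = [[x - 2, -4, -3, 3], [0, x - 14, -10, 9], [0, 0, x - 2, 0], [0, -16, -13, x + 10]].

Expanding det(xI - A) along the first row:
det(xI - A) = + (x - 2)·det([[x - 14, -10, 9], [0, x - 2, 0], [-16, -13, x + 10]]) - (-4)·det([[0, -10, 9], [0, x - 2, 0], [0, -13, x + 10]]) + (-3)·det([[0, x - 14, 9], [0, 0, 0], [0, -16, x + 10]]) - (3)·det([[0, x - 14, -10], [0, 0, x - 2], [0, -16, -13]]).

Evaluating gives χ_A(x) = x^4 - 8x^3 + 24x^2 - 32x + 16 = (x - 2)^4.

χ_A(x) = (x - 2)^4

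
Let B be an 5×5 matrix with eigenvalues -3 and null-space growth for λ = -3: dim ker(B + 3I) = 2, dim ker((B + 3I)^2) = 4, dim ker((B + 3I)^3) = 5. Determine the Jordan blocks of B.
λ = -3: successive nullity increments [2, 2, 1] count blocks of size ≥ k; block sizes are [3, 2].

Jordan blocks: (-3, 3), (-3, 2)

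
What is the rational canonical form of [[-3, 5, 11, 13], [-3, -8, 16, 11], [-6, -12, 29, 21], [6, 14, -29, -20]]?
The invariant factors of A (the non-unit diagonal entries of the Smith normal form of xI - A over ℚ[x]) are x^2 + x - 3, x^2 + x - 3, each dividing the next. The characteristic polynomial is their product, (x^2 + x - 3)^2.

The rational canonical form is the block-diagonal matrix of companion matrices C(f_i):
R = [[0, 3, 0, 0], [1, -1, 0, 0], [0, 0, 0, 3], [0, 0, 1, -1]].

Note the characteristic polynomial does not split into linear factors over ℚ, so A has no Jordan form over ℚ; the rational canonical form exists over any field.

R = [[0, 3, 0, 0], [1, -1, 0, 0], [0, 0, 0, 3], [0, 0, 1, -1]]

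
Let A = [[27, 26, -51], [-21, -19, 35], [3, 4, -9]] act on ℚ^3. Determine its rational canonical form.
R = [[0, 0, 30], [1, 0, 26], [0, 1, -1]]

The invariant factors of A (the non-unit diagonal entries of the Smith normal form of xI - A over ℚ[x]) are (x + 5)(x^2 - 4x - 6), each dividing the next. The characteristic polynomial is their product, (x + 5)(x^2 - 4x - 6).

The rational canonical form is the block-diagonal matrix of companion matrices C(f_i):
R = [[0, 0, 30], [1, 0, 26], [0, 1, -1]].

Note the characteristic polynomial does not split into linear factors over ℚ, so A has no Jordan form over ℚ; the rational canonical form exists over any field.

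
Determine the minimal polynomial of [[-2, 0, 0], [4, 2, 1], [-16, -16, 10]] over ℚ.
The characteristic polynomial factors as (x - 6)^2(x + 2). The minimal polynomial is ∏(x - λ)^{k_λ} where k_λ is the size of the largest Jordan block at λ.

For λ = -2: rank(A + 2I) = 2, and the largest Jordan block has size 1 (the smallest k with rank((A + 2I)^k) = rank((A + 2I)^(k+1))).
For λ = 6: rank(A - 6I) = 2, and the largest Jordan block has size 2 (the smallest k with rank((A - 6I)^k) = rank((A - 6I)^(k+1))).

So m_A(x) = (x - 6)^2(x + 2).

m_A(x) = (x - 6)^2(x + 2)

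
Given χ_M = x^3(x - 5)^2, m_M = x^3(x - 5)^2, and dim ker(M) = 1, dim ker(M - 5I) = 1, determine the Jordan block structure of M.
λ = 0: algebraic multiplicity 3 (exponent in χ_M), largest block size 3 (exponent in m_M), 1 block (geometric multiplicity). This forces block sizes [3].
λ = 5: algebraic multiplicity 2 (exponent in χ_M), largest block size 2 (exponent in m_M), 1 block (geometric multiplicity). This forces block sizes [2].

Jordan blocks: (0, 3), (5, 2)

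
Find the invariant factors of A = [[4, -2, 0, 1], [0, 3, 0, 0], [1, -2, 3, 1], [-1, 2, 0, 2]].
x - 3, x - 3, (x - 3)^2

The Jordan structure of A has elementary divisors (x - 3)^2, (x - 3), (x - 3). Arranging the block sizes at each eigenvalue in decreasing order and taking row products gives the invariant factors.

Invariant factors (smallest first, each dividing the next): x - 3, x - 3, (x - 3)^2.

Check: the last factor (x - 3)^2 is the minimal polynomial, and the product (x - 3)^4 is the characteristic polynomial.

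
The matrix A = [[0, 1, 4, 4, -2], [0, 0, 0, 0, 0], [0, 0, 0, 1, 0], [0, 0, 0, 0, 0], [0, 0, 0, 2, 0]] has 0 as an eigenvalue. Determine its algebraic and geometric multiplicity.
algebraic multiplicity 5, geometric multiplicity 3

The characteristic polynomial is x^5, so the factor x appears with exponent 5: the algebraic multiplicity is 5.

rank(A) = 2, so the eigenspace has dimension 5 - 2 = 3: the geometric multiplicity is 3.

Since 3 < 5, A is not diagonalizable.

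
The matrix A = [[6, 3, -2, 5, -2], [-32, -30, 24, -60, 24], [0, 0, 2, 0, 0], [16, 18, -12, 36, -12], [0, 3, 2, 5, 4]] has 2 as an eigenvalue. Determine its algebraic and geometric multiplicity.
The characteristic polynomial is (x - 6)^2(x - 2)^3, so the factor x - 2 appears with exponent 3: the algebraic multiplicity is 3.

rank(A - 2I) = 3, so the eigenspace has dimension 5 - 3 = 2: the geometric multiplicity is 2.

Since 2 < 3, A is not diagonalizable.

algebraic multiplicity 3, geometric multiplicity 2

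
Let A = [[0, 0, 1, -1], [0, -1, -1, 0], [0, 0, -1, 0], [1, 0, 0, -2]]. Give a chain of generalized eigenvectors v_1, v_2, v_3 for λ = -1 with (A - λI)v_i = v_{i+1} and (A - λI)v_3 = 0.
v_1 = [[3, 2, 1, 2]]^T, v_2 = [[2, -1, 0, 1]]^T, v_3 = [[1, 0, 0, 1]]^T

We seek v_1 ∈ ker((A + I)^3) \ ker((A + I)^2), then set v_{i+1} = (A + I) v_i.

One such chain is v_1 = [[3, 2, 1, 2]]^T, v_2 = [[2, -1, 0, 1]]^T, v_3 = [[1, 0, 0, 1]]^T. Check: (A + I) v_3 = [[0, 0, 0, 0]]^T = 0.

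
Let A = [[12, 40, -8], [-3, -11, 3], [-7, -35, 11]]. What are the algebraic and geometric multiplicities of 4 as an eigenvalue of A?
The characteristic polynomial is (x - 4)^3, so the factor x - 4 appears with exponent 3: the algebraic multiplicity is 3.

rank(A - 4I) = 1, so the eigenspace has dimension 3 - 1 = 2: the geometric multiplicity is 2.

Since 2 < 3, A is not diagonalizable.

algebraic multiplicity 3, geometric multiplicity 2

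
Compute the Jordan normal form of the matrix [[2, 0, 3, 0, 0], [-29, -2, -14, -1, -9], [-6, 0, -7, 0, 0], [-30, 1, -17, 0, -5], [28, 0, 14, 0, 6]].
J = [[-4, 0, 0, 0, 0], [0, -1, 1, 0, 0], [0, 0, -1, 0, 0], [0, 0, 0, -1, 0], [0, 0, 0, 0, 6]]

The characteristic polynomial is det(xI - A) = (x - 6)(x + 1)^3(x + 4), so the eigenvalues are -4 (algebraic multiplicity 1), -1 (algebraic multiplicity 3), 6 (algebraic multiplicity 1).

For λ = -4: algebraic multiplicity 1 gives one 1×1 block.

For λ = -1: rank(A + I) = 3, rank((A + I)^2) = 2. The eigenspace has dimension 5 - 3 = 2, so there are 2 Jordan blocks; the rank sequence gives block sizes [2, 1].

For λ = 6: algebraic multiplicity 1 gives one 1×1 block.

Assembling the blocks gives the Jordan form J above.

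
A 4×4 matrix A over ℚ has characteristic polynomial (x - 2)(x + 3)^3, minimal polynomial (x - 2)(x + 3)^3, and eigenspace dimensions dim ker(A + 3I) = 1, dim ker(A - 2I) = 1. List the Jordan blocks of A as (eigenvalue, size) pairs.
λ = -3: algebraic multiplicity 3 (exponent in χ_A), largest block size 3 (exponent in m_A), 1 block (geometric multiplicity). This forces block sizes [3].
λ = 2: algebraic multiplicity 1 (exponent in χ_A), largest block size 1 (exponent in m_A), 1 block (geometric multiplicity). This forces block sizes [1].

Jordan blocks: (-3, 3), (2, 1)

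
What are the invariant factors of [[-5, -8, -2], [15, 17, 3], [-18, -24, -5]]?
(x - 5)(x - 1)^2

The Jordan structure of A has elementary divisors (x - 1)^2, (x - 5). Arranging the block sizes at each eigenvalue in decreasing order and taking row products gives the invariant factors.

Invariant factors (smallest first, each dividing the next): (x - 5)(x - 1)^2.

Check: the last factor (x - 5)(x - 1)^2 is the minimal polynomial, and the product (x - 5)(x - 1)^2 is the characteristic polynomial.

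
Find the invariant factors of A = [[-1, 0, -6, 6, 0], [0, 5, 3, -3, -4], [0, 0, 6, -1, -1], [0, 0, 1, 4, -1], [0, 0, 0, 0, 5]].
The Jordan structure of A has elementary divisors (x + 1), (x - 5)^2, (x - 5)^2. Arranging the block sizes at each eigenvalue in decreasing order and taking row products gives the invariant factors.

Invariant factors (smallest first, each dividing the next): (x - 5)^2, (x - 5)^2(x + 1).

Check: the last factor (x - 5)^2(x + 1) is the minimal polynomial, and the product (x - 5)^4(x + 1) is the characteristic polynomial.

(x - 5)^2, (x - 5)^2(x + 1)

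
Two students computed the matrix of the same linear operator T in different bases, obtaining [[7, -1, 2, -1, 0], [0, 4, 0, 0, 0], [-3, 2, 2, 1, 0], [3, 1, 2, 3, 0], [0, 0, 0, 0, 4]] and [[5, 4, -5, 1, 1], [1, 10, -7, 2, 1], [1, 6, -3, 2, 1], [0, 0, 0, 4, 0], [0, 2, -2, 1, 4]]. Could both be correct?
Yes.

Two matrices over a field are similar if and only if they have the same invariant factors.

Both A and B have characteristic polynomial (x - 4)^5 and minimal polynomial (x - 4)^2. Computing further, both have invariant factors x - 4, (x - 4)^2, (x - 4)^2. Hence A and B are similar.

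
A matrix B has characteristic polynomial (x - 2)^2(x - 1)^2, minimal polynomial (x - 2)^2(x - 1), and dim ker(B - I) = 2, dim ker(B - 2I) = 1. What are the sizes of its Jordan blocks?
λ = 1: algebraic multiplicity 2 (exponent in χ_B), largest block size 1 (exponent in m_B), 2 blocks (geometric multiplicity). These force block sizes [1, 1].
λ = 2: algebraic multiplicity 2 (exponent in χ_B), largest block size 2 (exponent in m_B), 1 block (geometric multiplicity). This forces block sizes [2].

Jordan blocks: (1, 1), (1, 1), (2, 2)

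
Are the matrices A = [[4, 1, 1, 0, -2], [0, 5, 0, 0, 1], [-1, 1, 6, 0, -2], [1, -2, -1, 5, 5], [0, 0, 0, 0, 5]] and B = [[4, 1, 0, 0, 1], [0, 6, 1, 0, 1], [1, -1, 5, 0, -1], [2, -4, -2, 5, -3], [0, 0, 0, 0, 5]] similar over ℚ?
Two matrices over a field are similar if and only if they have the same invariant factors.

Both A and B have characteristic polynomial (x - 5)^5 and minimal polynomial (x - 5)^3. Computing further, both have invariant factors (x - 5)^2, (x - 5)^3. Hence A and B are similar.

Yes.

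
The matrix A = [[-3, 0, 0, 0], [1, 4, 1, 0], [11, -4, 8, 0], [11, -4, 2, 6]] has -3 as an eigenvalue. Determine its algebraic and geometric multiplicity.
algebraic multiplicity 1, geometric multiplicity 1

The characteristic polynomial is (x - 6)^3(x + 3), so the factor x + 3 appears with exponent 1: the algebraic multiplicity is 1.

rank(A + 3I) = 3, so the eigenspace has dimension 4 - 3 = 1: the geometric multiplicity is 1.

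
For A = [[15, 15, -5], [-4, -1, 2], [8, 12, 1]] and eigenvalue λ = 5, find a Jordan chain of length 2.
v_1 = [[-7, 3, -4]]^T, v_2 = [[-5, 2, -4]]^T

We seek v_1 ∈ ker((A - 5I)^2) \ ker(A - 5I), then set v_{i+1} = (A - 5I) v_i.

One such chain is v_1 = [[-7, 3, -4]]^T, v_2 = [[-5, 2, -4]]^T. Check: (A - 5I) v_2 = [[0, 0, 0]]^T = 0.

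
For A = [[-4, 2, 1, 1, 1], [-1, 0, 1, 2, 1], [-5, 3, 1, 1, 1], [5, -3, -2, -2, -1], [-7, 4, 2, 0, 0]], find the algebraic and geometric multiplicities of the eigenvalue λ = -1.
algebraic multiplicity 5, geometric multiplicity 2

The characteristic polynomial is (x + 1)^5, so the factor x + 1 appears with exponent 5: the algebraic multiplicity is 5.

rank(A + I) = 3, so the eigenspace has dimension 5 - 3 = 2: the geometric multiplicity is 2.

Since 2 < 5, A is not diagonalizable.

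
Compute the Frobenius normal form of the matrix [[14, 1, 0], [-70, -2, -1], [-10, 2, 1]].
The invariant factors of A (the non-unit diagonal entries of the Smith normal form of xI - A over ℚ[x]) are (x - 5)(x - 4)^2, each dividing the next. The characteristic polynomial is their product, (x - 5)(x - 4)^2.

The rational canonical form is the block-diagonal matrix of companion matrices C(f_i):
R = [[0, 0, 80], [1, 0, -56], [0, 1, 13]].

R = [[0, 0, 80], [1, 0, -56], [0, 1, 13]]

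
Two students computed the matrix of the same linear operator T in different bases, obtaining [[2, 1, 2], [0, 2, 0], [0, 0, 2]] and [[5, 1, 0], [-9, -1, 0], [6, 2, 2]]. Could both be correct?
Yes.

Two matrices over a field are similar if and only if they have the same invariant factors.

Both A and B have characteristic polynomial (x - 2)^3 and minimal polynomial (x - 2)^2. Computing further, both have invariant factors x - 2, (x - 2)^2. Hence A and B are similar.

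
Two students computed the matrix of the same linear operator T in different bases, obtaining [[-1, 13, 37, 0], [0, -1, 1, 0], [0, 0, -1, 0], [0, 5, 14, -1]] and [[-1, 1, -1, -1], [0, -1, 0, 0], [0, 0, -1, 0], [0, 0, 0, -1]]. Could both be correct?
Both have characteristic polynomial (x + 1)^4, but the minimal polynomial of A is (x + 1)^3 while the minimal polynomial of B is (x + 1)^2. The minimal polynomial is a similarity invariant, so A and B are not similar.

No.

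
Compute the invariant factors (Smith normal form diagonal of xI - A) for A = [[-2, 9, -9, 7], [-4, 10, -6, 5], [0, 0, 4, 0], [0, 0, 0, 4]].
The Jordan structure of A has elementary divisors (x - 4)^3, (x - 4). Arranging the block sizes at each eigenvalue in decreasing order and taking row products gives the invariant factors.

Invariant factors (smallest first, each dividing the next): x - 4, (x - 4)^3.

Check: the last factor (x - 4)^3 is the minimal polynomial, and the product (x - 4)^4 is the characteristic polynomial.

x - 4, (x - 4)^3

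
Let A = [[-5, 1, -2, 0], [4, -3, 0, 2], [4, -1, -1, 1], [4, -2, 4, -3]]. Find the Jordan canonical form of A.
J = [[-3, 1, 0, 0], [0, -3, 0, 0], [0, 0, -3, 1], [0, 0, 0, -3]]

The characteristic polynomial is det(xI - A) = (x + 3)^4, so the eigenvalues are -3 (algebraic multiplicity 4).

For λ = -3: rank(A + 3I) = 2, rank((A + 3I)^2) = 0. The eigenspace has dimension 4 - 2 = 2, so there are 2 Jordan blocks; the rank sequence gives block sizes [2, 2].

Assembling the blocks gives the Jordan form J above.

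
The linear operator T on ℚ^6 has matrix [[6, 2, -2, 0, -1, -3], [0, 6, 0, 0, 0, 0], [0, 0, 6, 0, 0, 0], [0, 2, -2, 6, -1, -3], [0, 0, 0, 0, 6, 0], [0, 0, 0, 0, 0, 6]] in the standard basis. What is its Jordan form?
The characteristic polynomial is det(xI - A) = (x - 6)^6, so the eigenvalues are 6 (algebraic multiplicity 6).

For λ = 6: rank(A - 6I) = 1, rank((A - 6I)^2) = 0. The eigenspace has dimension 6 - 1 = 5, so there are 5 Jordan blocks; the rank sequence gives block sizes [2, 1, 1, 1, 1].

Assembling the blocks gives the Jordan form J above.

J = [[6, 1, 0, 0, 0, 0], [0, 6, 0, 0, 0, 0], [0, 0, 6, 0, 0, 0], [0, 0, 0, 6, 0, 0], [0, 0, 0, 0, 6, 0], [0, 0, 0, 0, 0, 6]]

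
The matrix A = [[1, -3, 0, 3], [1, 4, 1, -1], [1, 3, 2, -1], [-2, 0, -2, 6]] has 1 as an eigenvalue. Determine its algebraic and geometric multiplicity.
algebraic multiplicity 1, geometric multiplicity 1

The characteristic polynomial is (x - 4)^3(x - 1), so the factor x - 1 appears with exponent 1: the algebraic multiplicity is 1.

rank(A - I) = 3, so the eigenspace has dimension 4 - 3 = 1: the geometric multiplicity is 1.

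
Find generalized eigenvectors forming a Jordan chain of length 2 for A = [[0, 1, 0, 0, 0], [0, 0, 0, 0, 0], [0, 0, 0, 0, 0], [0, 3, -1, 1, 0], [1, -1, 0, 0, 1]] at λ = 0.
We seek v_1 ∈ ker(A^2) \ ker(A), then set v_{i+1} = A v_i.

One such chain is v_1 = [[0, 1, 0, -3, 0]]^T, v_2 = [[1, 0, 0, 0, -1]]^T. Check: A v_2 = [[0, 0, 0, 0, 0]]^T = 0.

v_1 = [[0, 1, 0, -3, 0]]^T, v_2 = [[1, 0, 0, 0, -1]]^T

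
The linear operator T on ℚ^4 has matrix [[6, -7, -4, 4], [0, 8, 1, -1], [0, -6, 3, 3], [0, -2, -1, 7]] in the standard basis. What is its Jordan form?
The characteristic polynomial is det(xI - A) = (x - 6)^4, so the eigenvalues are 6 (algebraic multiplicity 4).

For λ = 6: rank(A - 6I) = 2, rank((A - 6I)^2) = 1, rank((A - 6I)^3) = 0. The eigenspace has dimension 4 - 2 = 2, so there are 2 Jordan blocks; the rank sequence gives block sizes [3, 1].

Assembling the blocks gives the Jordan form J above.

J = [[6, 1, 0, 0], [0, 6, 1, 0], [0, 0, 6, 0], [0, 0, 0, 6]]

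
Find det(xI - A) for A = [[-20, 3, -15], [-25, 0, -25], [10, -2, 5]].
xI - A = [[x + 20, -3, 15], [25, x, 25], [-10, 2, x - 5]].

Expanding det(xI - A) along the first row:
det(xI - A) = + (x + 20)·det([[x, 25], [2, x - 5]]) - (-3)·det([[25, 25], [-10, x - 5]]) + (15)·det([[25, x], [-10, 2]]).

Evaluating gives χ_A(x) = x^3 + 15x^2 + 75x + 125 = (x + 5)^3.

χ_A(x) = (x + 5)^3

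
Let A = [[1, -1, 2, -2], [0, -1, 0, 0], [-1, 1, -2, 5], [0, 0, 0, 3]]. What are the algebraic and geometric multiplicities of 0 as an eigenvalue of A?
algebraic multiplicity 1, geometric multiplicity 1

The characteristic polynomial is x(x - 3)(x + 1)^2, so the factor x appears with exponent 1: the algebraic multiplicity is 1.

rank(A) = 3, so the eigenspace has dimension 4 - 3 = 1: the geometric multiplicity is 1.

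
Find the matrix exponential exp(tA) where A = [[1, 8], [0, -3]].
e^{tA} = [[e^{t}, 2*e^{t} - 2*e^{-3*t}], [0, e^{-3*t}]]

A has Jordan form J = [[-3, 0], [0, 1]] with A = PJP^{-1}, so e^{tA} = P e^{tJ} P^{-1}.

For a Jordan block J_k(λ), e^{tJ_k(λ)} = e^{λt} · (I + tN + t^2 N^2/2! + ... + t^{k-1} N^{k-1}/(k-1)!) where N is the nilpotent superdiagonal part.

Assembling the blocks and conjugating back gives the entries of e^{tA} as shown above.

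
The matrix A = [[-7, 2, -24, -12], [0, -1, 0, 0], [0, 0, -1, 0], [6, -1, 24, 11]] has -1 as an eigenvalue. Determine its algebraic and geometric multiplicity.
The characteristic polynomial is (x - 5)(x + 1)^3, so the factor x + 1 appears with exponent 3: the algebraic multiplicity is 3.

rank(A + I) = 2, so the eigenspace has dimension 4 - 2 = 2: the geometric multiplicity is 2.

Since 2 < 3, A is not diagonalizable.

algebraic multiplicity 3, geometric multiplicity 2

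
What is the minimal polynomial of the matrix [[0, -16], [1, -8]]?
m_A(x) = (x + 4)^2

The characteristic polynomial factors as (x + 4)^2. The minimal polynomial is ∏(x - λ)^{k_λ} where k_λ is the size of the largest Jordan block at λ.

For λ = -4: rank(A + 4I) = 1, and the largest Jordan block has size 2 (the smallest k with rank((A + 4I)^k) = rank((A + 4I)^(k+1))).

So m_A(x) = (x + 4)^2.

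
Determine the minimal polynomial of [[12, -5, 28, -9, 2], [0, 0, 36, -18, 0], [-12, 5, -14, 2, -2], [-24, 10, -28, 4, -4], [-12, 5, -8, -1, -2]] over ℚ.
m_A(x) = x^2

The characteristic polynomial factors as x^5. The minimal polynomial is ∏(x - λ)^{k_λ} where k_λ is the size of the largest Jordan block at λ.

For λ = 0: rank(A) = 2, and the largest Jordan block has size 2 (the smallest k with rank(A^k) = rank(A^(k+1))).

So m_A(x) = x^2.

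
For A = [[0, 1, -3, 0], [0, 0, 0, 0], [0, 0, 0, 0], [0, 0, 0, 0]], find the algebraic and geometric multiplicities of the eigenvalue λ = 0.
algebraic multiplicity 4, geometric multiplicity 3

The characteristic polynomial is x^4, so the factor x appears with exponent 4: the algebraic multiplicity is 4.

rank(A) = 1, so the eigenspace has dimension 4 - 1 = 3: the geometric multiplicity is 3.

Since 3 < 4, A is not diagonalizable.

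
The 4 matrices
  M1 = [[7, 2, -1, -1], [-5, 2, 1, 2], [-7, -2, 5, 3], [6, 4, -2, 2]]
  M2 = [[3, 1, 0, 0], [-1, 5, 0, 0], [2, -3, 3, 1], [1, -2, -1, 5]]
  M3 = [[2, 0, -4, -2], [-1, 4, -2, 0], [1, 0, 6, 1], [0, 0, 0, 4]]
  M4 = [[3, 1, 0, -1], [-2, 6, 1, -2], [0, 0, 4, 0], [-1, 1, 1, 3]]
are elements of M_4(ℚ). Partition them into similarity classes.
1 class: {M1, M2, M3, M4}

Characteristic polynomials: χ_{M1} = (x - 4)^4, χ_{M2} = (x - 4)^4, χ_{M3} = (x - 4)^4, χ_{M4} = (x - 4)^4.

{M1, M2, M3, M4}: invariant factors (x - 4)^2, (x - 4)^2.

Matrices are similar if and only if their invariant-factor lists agree; the partition into similarity classes is {M1, M2, M3, M4}.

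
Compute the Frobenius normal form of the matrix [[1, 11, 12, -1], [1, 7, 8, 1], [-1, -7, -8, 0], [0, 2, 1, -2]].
R = [[0, 0, 0, 4], [1, 0, 0, 6], [0, 1, 0, 2], [0, 0, 1, -2]]

The invariant factors of A (the non-unit diagonal entries of the Smith normal form of xI - A over ℚ[x]) are (x + 2)(x^3 - 2x - 2), each dividing the next. The characteristic polynomial is their product, (x + 2)(x^3 - 2x - 2).

The rational canonical form is the block-diagonal matrix of companion matrices C(f_i):
R = [[0, 0, 0, 4], [1, 0, 0, 6], [0, 1, 0, 2], [0, 0, 1, -2]].

Note the characteristic polynomial does not split into linear factors over ℚ, so A has no Jordan form over ℚ; the rational canonical form exists over any field.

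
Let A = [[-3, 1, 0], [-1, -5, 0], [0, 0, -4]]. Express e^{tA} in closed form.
e^{tA} = [[(t + 1)*e^{-4*t}, t*e^{-4*t}, 0], [-t*e^{-4*t}, (1 - t)*e^{-4*t}, 0], [0, 0, e^{-4*t}]]

A has Jordan form J = [[-4, 1, 0], [0, -4, 0], [0, 0, -4]] with A = PJP^{-1}, so e^{tA} = P e^{tJ} P^{-1}.

For a Jordan block J_k(λ), e^{tJ_k(λ)} = e^{λt} · (I + tN + t^2 N^2/2! + ... + t^{k-1} N^{k-1}/(k-1)!) where N is the nilpotent superdiagonal part.

Assembling the blocks and conjugating back gives the entries of e^{tA} as shown above.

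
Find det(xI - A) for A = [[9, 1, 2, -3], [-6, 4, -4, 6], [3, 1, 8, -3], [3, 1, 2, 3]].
χ_A(x) = (x - 6)^4

xI - A = [[x - 9, -1, -2, 3], [6, x - 4, 4, -6], [-3, -1, x - 8, 3], [-3, -1, -2, x - 3]].

Expanding det(xI - A) along the first row:
det(xI - A) = + (x - 9)·det([[x - 4, 4, -6], [-1, x - 8, 3], [-1, -2, x - 3]]) - (-1)·det([[6, 4, -6], [-3, x - 8, 3], [-3, -2, x - 3]]) + (-2)·det([[6, x - 4, -6], [-3, -1, 3], [-3, -1, x - 3]]) - (3)·det([[6, x - 4, 4], [-3, -1, x - 8], [-3, -1, -2]]).

Evaluating gives χ_A(x) = x^4 - 24x^3 + 216x^2 - 864x + 1296 = (x - 6)^4.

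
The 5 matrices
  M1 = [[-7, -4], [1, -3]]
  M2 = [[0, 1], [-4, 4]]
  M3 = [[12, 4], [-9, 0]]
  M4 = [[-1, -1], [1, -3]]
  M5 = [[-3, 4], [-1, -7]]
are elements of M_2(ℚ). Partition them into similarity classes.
Characteristic polynomials: χ_{M1} = (x + 5)^2, χ_{M2} = (x - 2)^2, χ_{M3} = (x - 6)^2, χ_{M4} = (x + 2)^2, χ_{M5} = (x + 5)^2.

{M1, M5}: invariant factors (x + 5)^2.

{M2}: invariant factors (x - 2)^2.

{M3}: invariant factors (x - 6)^2.

{M4}: invariant factors (x + 2)^2.

Matrices are similar if and only if their invariant-factor lists agree; the partition into similarity classes is {M1, M5}, {M2}, {M3}, {M4}.

4 classes: {M1, M5}, {M2}, {M3}, {M4}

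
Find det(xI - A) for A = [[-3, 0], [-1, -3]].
xI - A = [[x + 3, 0], [1, x + 3]].

Expanding det(xI - A) along the first row:
det(xI - A) = + (x + 3)·det([[x + 3]]) - (0)·det([[1]]).

Evaluating gives χ_A(x) = x^2 + 6x + 9 = (x + 3)^2.

χ_A(x) = (x + 3)^2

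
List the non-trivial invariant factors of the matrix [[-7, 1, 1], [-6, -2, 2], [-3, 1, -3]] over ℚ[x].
x + 4, (x + 4)^2

The Jordan structure of A has elementary divisors (x + 4)^2, (x + 4). Arranging the block sizes at each eigenvalue in decreasing order and taking row products gives the invariant factors.

Invariant factors (smallest first, each dividing the next): x + 4, (x + 4)^2.

Check: the last factor (x + 4)^2 is the minimal polynomial, and the product (x + 4)^3 is the characteristic polynomial.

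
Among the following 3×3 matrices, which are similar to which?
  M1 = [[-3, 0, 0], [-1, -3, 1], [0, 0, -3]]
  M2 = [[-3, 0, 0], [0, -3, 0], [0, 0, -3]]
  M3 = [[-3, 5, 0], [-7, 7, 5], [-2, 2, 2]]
Characteristic polynomials: χ_{M1} = (x + 3)^3, χ_{M2} = (x + 3)^3, χ_{M3} = (x - 2)^3.

{M1}: invariant factors x + 3, (x + 3)^2.

{M2}: invariant factors x + 3, x + 3, x + 3.

{M3}: invariant factors (x - 2)^3.

Matrices are similar if and only if their invariant-factor lists agree; the partition into similarity classes is {M1}, {M2}, {M3}.

3 classes: {M1}, {M2}, {M3}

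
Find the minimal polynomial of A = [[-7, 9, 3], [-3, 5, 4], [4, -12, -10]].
m_A(x) = (x + 4)^3

The characteristic polynomial factors as (x + 4)^3. The minimal polynomial is ∏(x - λ)^{k_λ} where k_λ is the size of the largest Jordan block at λ.

For λ = -4: rank(A + 4I) = 2, and the largest Jordan block has size 3 (the smallest k with rank((A + 4I)^k) = rank((A + 4I)^(k+1))).

So m_A(x) = (x + 4)^3.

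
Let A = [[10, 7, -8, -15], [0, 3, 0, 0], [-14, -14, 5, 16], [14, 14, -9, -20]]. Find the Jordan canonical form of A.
The characteristic polynomial is det(xI - A) = (x - 3)^2(x + 4)^2, so the eigenvalues are -4 (algebraic multiplicity 2), 3 (algebraic multiplicity 2).

For λ = -4: rank(A + 4I) = 3, rank((A + 4I)^2) = 2. The eigenspace has dimension 4 - 3 = 1, so there is 1 Jordan block; the rank sequence gives block sizes [2].

For λ = 3: rank(A - 3I) = 2. The eigenspace has dimension 4 - 2 = 2, so there are 2 Jordan blocks; the rank sequence gives block sizes [1, 1].

Assembling the blocks gives the Jordan form J above.

J = [[-4, 1, 0, 0], [0, -4, 0, 0], [0, 0, 3, 0], [0, 0, 0, 3]]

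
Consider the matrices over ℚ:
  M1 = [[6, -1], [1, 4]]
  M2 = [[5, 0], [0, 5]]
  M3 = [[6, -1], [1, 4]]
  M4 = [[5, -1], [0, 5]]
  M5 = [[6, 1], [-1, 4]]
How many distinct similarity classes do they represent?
Characteristic polynomials: χ_{M1} = (x - 5)^2, χ_{M2} = (x - 5)^2, χ_{M3} = (x - 5)^2, χ_{M4} = (x - 5)^2, χ_{M5} = (x - 5)^2.

{M1, M3, M4, M5}: invariant factors (x - 5)^2.

{M2}: invariant factors x - 5, x - 5.

Matrices are similar if and only if their invariant-factor lists agree; the partition into similarity classes is {M1, M3, M4, M5}, {M2}.

2 classes: {M1, M3, M4, M5}, {M2}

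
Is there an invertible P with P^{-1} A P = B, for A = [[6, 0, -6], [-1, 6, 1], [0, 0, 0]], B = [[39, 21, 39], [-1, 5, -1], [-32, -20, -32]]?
Yes.

Two matrices over a field are similar if and only if they have the same invariant factors.

Both A and B have characteristic polynomial x(x - 6)^2 and minimal polynomial x(x - 6)^2. Computing further, both have invariant factors x(x - 6)^2. Hence A and B are similar.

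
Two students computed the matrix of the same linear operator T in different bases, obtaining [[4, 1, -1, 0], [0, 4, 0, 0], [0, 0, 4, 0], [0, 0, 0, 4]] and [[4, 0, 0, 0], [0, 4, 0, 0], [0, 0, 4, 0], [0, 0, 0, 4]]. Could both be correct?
No.

Both have characteristic polynomial (x - 4)^4, but the minimal polynomial of A is (x - 4)^2 while the minimal polynomial of B is x - 4. The minimal polynomial is a similarity invariant, so A and B are not similar.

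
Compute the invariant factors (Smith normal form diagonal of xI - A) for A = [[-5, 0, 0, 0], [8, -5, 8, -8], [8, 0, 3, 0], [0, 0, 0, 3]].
The Jordan structure of A has elementary divisors (x + 5), (x + 5), (x - 3), (x - 3). Arranging the block sizes at each eigenvalue in decreasing order and taking row products gives the invariant factors.

Invariant factors (smallest first, each dividing the next): (x - 3)(x + 5), (x - 3)(x + 5).

Check: the last factor (x - 3)(x + 5) is the minimal polynomial, and the product (x - 3)^2(x + 5)^2 is the characteristic polynomial.

(x - 3)(x + 5), (x - 3)(x + 5)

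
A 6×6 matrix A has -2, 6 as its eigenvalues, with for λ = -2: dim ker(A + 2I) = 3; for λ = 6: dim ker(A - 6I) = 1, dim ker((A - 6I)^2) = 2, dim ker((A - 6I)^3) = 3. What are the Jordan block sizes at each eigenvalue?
λ = -2: successive nullity increments [3] count blocks of size ≥ k; block sizes are [1, 1, 1].
λ = 6: successive nullity increments [1, 1, 1] count blocks of size ≥ k; block sizes are [3].

Jordan blocks: (-2, 1), (-2, 1), (-2, 1), (6, 3)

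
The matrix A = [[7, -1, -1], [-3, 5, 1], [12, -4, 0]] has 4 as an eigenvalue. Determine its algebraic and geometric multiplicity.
The characteristic polynomial is (x - 4)^3, so the factor x - 4 appears with exponent 3: the algebraic multiplicity is 3.

rank(A - 4I) = 1, so the eigenspace has dimension 3 - 1 = 2: the geometric multiplicity is 2.

Since 2 < 3, A is not diagonalizable.

algebraic multiplicity 3, geometric multiplicity 2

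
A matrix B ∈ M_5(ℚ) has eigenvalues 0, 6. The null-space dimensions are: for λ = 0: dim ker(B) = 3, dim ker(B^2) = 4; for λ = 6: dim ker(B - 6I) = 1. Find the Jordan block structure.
Jordan blocks: (0, 2), (0, 1), (0, 1), (6, 1)

λ = 0: successive nullity increments [3, 1] count blocks of size ≥ k; block sizes are [2, 1, 1].
λ = 6: successive nullity increments [1] count blocks of size ≥ k; block sizes are [1].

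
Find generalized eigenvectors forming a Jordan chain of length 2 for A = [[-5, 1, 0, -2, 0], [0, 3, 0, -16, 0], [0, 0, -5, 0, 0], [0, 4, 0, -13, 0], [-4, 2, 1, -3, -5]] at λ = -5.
We seek v_1 ∈ ker((A + 5I)^2) \ ker(A + 5I), then set v_{i+1} = (A + 5I) v_i.

One such chain is v_1 = [[0, 1, 0, 0, 0]]^T, v_2 = [[1, 8, 0, 4, 2]]^T. Check: (A + 5I) v_2 = [[0, 0, 0, 0, 0]]^T = 0.

v_1 = [[0, 1, 0, 0, 0]]^T, v_2 = [[1, 8, 0, 4, 2]]^T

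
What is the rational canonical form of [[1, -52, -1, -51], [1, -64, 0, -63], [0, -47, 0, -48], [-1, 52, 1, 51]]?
The invariant factors of A (the non-unit diagonal entries of the Smith normal form of xI - A over ℚ[x]) are x(x + 4)^3, each dividing the next. The characteristic polynomial is their product, x(x + 4)^3.

The rational canonical form is the block-diagonal matrix of companion matrices C(f_i):
R = [[0, 0, 0, 0], [1, 0, 0, -64], [0, 1, 0, -48], [0, 0, 1, -12]].

R = [[0, 0, 0, 0], [1, 0, 0, -64], [0, 1, 0, -48], [0, 0, 1, -12]]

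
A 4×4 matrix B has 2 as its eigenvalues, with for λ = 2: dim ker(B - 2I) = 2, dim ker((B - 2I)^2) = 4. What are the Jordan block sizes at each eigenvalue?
λ = 2: successive nullity increments [2, 2] count blocks of size ≥ k; block sizes are [2, 2].

Jordan blocks: (2, 2), (2, 2)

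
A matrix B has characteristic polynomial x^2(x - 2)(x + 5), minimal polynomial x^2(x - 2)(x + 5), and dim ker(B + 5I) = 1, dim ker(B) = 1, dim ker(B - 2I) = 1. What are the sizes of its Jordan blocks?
Jordan blocks: (-5, 1), (0, 2), (2, 1)

λ = -5: algebraic multiplicity 1 (exponent in χ_B), largest block size 1 (exponent in m_B), 1 block (geometric multiplicity). This forces block sizes [1].
λ = 0: algebraic multiplicity 2 (exponent in χ_B), largest block size 2 (exponent in m_B), 1 block (geometric multiplicity). This forces block sizes [2].
λ = 2: algebraic multiplicity 1 (exponent in χ_B), largest block size 1 (exponent in m_B), 1 block (geometric multiplicity). This forces block sizes [1].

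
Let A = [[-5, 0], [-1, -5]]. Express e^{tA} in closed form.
A has Jordan form J = [[-5, 1], [0, -5]] with A = PJP^{-1}, so e^{tA} = P e^{tJ} P^{-1}.

For a Jordan block J_k(λ), e^{tJ_k(λ)} = e^{λt} · (I + tN + t^2 N^2/2! + ... + t^{k-1} N^{k-1}/(k-1)!) where N is the nilpotent superdiagonal part.

Assembling the blocks and conjugating back gives the entries of e^{tA} as shown above.

e^{tA} = [[e^{-5*t}, 0], [-t*e^{-5*t}, e^{-5*t}]]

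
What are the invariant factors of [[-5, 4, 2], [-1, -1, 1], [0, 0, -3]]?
x + 3, (x + 3)^2

The Jordan structure of A has elementary divisors (x + 3)^2, (x + 3). Arranging the block sizes at each eigenvalue in decreasing order and taking row products gives the invariant factors.

Invariant factors (smallest first, each dividing the next): x + 3, (x + 3)^2.

Check: the last factor (x + 3)^2 is the minimal polynomial, and the product (x + 3)^3 is the characteristic polynomial.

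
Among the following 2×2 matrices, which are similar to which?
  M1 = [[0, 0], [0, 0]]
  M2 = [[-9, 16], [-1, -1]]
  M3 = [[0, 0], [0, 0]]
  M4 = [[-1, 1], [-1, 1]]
Characteristic polynomials: χ_{M1} = x^2, χ_{M2} = (x + 5)^2, χ_{M3} = x^2, χ_{M4} = x^2.

{M1, M3}: invariant factors x, x.

{M2}: invariant factors (x + 5)^2.

{M4}: invariant factors x^2.

Matrices are similar if and only if their invariant-factor lists agree; the partition into similarity classes is {M1, M3}, {M2}, {M4}.

3 classes: {M1, M3}, {M2}, {M4}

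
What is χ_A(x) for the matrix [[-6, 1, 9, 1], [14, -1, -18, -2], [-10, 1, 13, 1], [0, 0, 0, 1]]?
χ_A(x) = (x - 4)(x - 1)^3

xI - A = [[x + 6, -1, -9, -1], [-14, x + 1, 18, 2], [10, -1, x - 13, -1], [0, 0, 0, x - 1]].

Expanding det(xI - A) along the first row:
det(xI - A) = + (x + 6)·det([[x + 1, 18, 2], [-1, x - 13, -1], [0, 0, x - 1]]) - (-1)·det([[-14, 18, 2], [10, x - 13, -1], [0, 0, x - 1]]) + (-9)·det([[-14, x + 1, 2], [10, -1, -1], [0, 0, x - 1]]) - (-1)·det([[-14, x + 1, 18], [10, -1, x - 13], [0, 0, 0]]).

Evaluating gives χ_A(x) = x^4 - 7x^3 + 15x^2 - 13x + 4 = (x - 4)(x - 1)^3.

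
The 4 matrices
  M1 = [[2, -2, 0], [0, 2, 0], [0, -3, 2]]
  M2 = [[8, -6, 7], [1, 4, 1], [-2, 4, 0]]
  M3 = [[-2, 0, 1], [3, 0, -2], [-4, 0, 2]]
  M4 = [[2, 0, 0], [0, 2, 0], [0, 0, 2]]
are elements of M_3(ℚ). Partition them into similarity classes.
Characteristic polynomials: χ_{M1} = (x - 2)^3, χ_{M2} = (x - 4)^3, χ_{M3} = x^3, χ_{M4} = (x - 2)^3.

{M1}: invariant factors x - 2, (x - 2)^2.

{M2}: invariant factors (x - 4)^3.

{M3}: invariant factors x^3.

{M4}: invariant factors x - 2, x - 2, x - 2.

Matrices are similar if and only if their invariant-factor lists agree; the partition into similarity classes is {M1}, {M2}, {M3}, {M4}.

4 classes: {M1}, {M2}, {M3}, {M4}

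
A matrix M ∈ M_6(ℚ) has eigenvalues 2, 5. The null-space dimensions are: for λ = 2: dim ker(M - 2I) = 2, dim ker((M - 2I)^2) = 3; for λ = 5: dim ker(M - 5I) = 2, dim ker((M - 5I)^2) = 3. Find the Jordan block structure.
Jordan blocks: (2, 2), (2, 1), (5, 2), (5, 1)

λ = 2: successive nullity increments [2, 1] count blocks of size ≥ k; block sizes are [2, 1].
λ = 5: successive nullity increments [2, 1] count blocks of size ≥ k; block sizes are [2, 1].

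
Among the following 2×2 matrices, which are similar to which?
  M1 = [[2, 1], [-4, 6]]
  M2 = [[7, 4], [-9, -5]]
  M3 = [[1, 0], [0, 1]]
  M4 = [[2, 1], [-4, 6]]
3 classes: {M1, M4}, {M2}, {M3}

Characteristic polynomials: χ_{M1} = (x - 4)^2, χ_{M2} = (x - 1)^2, χ_{M3} = (x - 1)^2, χ_{M4} = (x - 4)^2.

{M1, M4}: invariant factors (x - 4)^2.

{M2}: invariant factors (x - 1)^2.

{M3}: invariant factors x - 1, x - 1.

Matrices are similar if and only if their invariant-factor lists agree; the partition into similarity classes is {M1, M4}, {M2}, {M3}.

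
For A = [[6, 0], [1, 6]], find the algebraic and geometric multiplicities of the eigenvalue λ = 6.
The characteristic polynomial is (x - 6)^2, so the factor x - 6 appears with exponent 2: the algebraic multiplicity is 2.

rank(A - 6I) = 1, so the eigenspace has dimension 2 - 1 = 1: the geometric multiplicity is 1.

Since 1 < 2, A is not diagonalizable.

algebraic multiplicity 2, geometric multiplicity 1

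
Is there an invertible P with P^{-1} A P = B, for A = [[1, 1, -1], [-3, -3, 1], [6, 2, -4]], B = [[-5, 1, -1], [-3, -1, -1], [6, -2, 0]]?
Two matrices over a field are similar if and only if they have the same invariant factors.

Both A and B have characteristic polynomial (x + 2)^3 and minimal polynomial (x + 2)^2. Computing further, both have invariant factors x + 2, (x + 2)^2. Hence A and B are similar.

Yes.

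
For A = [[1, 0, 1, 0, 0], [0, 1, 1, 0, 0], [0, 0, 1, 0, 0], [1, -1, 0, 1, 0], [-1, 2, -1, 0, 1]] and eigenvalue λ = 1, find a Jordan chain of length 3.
We seek v_1 ∈ ker((A - I)^3) \ ker((A - I)^2), then set v_{i+1} = (A - I) v_i.

One such chain is v_1 = [[0, 0, 1, -2, 0]]^T, v_2 = [[1, 1, 0, 0, -1]]^T, v_3 = [[0, 0, 0, 0, 1]]^T. Check: (A - I) v_3 = [[0, 0, 0, 0, 0]]^T = 0.

v_1 = [[0, 0, 1, -2, 0]]^T, v_2 = [[1, 1, 0, 0, -1]]^T, v_3 = [[0, 0, 0, 0, 1]]^T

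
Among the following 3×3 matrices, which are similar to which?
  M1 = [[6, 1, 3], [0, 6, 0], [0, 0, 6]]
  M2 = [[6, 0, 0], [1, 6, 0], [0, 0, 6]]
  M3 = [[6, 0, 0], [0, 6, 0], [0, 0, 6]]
Characteristic polynomials: χ_{M1} = (x - 6)^3, χ_{M2} = (x - 6)^3, χ_{M3} = (x - 6)^3.

{M1, M2}: invariant factors x - 6, (x - 6)^2.

{M3}: invariant factors x - 6, x - 6, x - 6.

Matrices are similar if and only if their invariant-factor lists agree; the partition into similarity classes is {M1, M2}, {M3}.

2 classes: {M1, M2}, {M3}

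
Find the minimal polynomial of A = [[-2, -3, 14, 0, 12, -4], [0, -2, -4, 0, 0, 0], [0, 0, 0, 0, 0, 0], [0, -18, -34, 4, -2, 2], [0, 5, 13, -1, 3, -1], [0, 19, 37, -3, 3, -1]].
m_A(x) = x(x - 2)^2(x + 2)^2

The characteristic polynomial factors as x(x - 2)^3(x + 2)^2. The minimal polynomial is ∏(x - λ)^{k_λ} where k_λ is the size of the largest Jordan block at λ.

For λ = -2: rank(A + 2I) = 5, and the largest Jordan block has size 2 (the smallest k with rank((A + 2I)^k) = rank((A + 2I)^(k+1))).
For λ = 0: rank(A) = 5, and the largest Jordan block has size 1 (the smallest k with rank(A^k) = rank(A^(k+1))).
For λ = 2: rank(A - 2I) = 4, and the largest Jordan block has size 2 (the smallest k with rank((A - 2I)^k) = rank((A - 2I)^(k+1))).

So m_A(x) = x(x - 2)^2(x + 2)^2.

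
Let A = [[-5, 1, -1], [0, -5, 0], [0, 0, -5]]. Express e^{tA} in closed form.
e^{tA} = [[e^{-5*t}, t*e^{-5*t}, -t*e^{-5*t}], [0, e^{-5*t}, 0], [0, 0, e^{-5*t}]]

A has Jordan form J = [[-5, 1, 0], [0, -5, 0], [0, 0, -5]] with A = PJP^{-1}, so e^{tA} = P e^{tJ} P^{-1}.

For a Jordan block J_k(λ), e^{tJ_k(λ)} = e^{λt} · (I + tN + t^2 N^2/2! + ... + t^{k-1} N^{k-1}/(k-1)!) where N is the nilpotent superdiagonal part.

Assembling the blocks and conjugating back gives the entries of e^{tA} as shown above.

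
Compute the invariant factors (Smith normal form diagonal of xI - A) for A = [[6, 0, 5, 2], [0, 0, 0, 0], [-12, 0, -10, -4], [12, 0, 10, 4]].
The Jordan structure of A has elementary divisors x^2, x, x. Arranging the block sizes at each eigenvalue in decreasing order and taking row products gives the invariant factors.

Invariant factors (smallest first, each dividing the next): x, x, x^2.

Check: the last factor x^2 is the minimal polynomial, and the product x^4 is the characteristic polynomial.

x, x, x^2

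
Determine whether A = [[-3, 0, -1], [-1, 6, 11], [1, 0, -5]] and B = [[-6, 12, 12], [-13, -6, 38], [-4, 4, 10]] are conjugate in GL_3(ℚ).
Two matrices over a field are similar if and only if they have the same invariant factors.

Both A and B have characteristic polynomial (x - 6)(x + 4)^2 and minimal polynomial (x - 6)(x + 4)^2. Computing further, both have invariant factors (x - 6)(x + 4)^2. Hence A and B are similar.

Yes.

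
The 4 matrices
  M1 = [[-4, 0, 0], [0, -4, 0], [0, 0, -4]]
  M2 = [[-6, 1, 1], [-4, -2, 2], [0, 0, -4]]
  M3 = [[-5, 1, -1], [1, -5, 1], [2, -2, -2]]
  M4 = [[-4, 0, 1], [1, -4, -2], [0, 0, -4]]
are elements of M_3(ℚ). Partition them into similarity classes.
3 classes: {M1}, {M2, M3}, {M4}

Characteristic polynomials: χ_{M1} = (x + 4)^3, χ_{M2} = (x + 4)^3, χ_{M3} = (x + 4)^3, χ_{M4} = (x + 4)^3.

{M1}: invariant factors x + 4, x + 4, x + 4.

{M2, M3}: invariant factors x + 4, (x + 4)^2.

{M4}: invariant factors (x + 4)^3.

Matrices are similar if and only if their invariant-factor lists agree; the partition into similarity classes is {M1}, {M2, M3}, {M4}.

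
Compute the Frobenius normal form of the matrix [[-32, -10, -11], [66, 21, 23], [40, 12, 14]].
The invariant factors of A (the non-unit diagonal entries of the Smith normal form of xI - A over ℚ[x]) are (x - 2)(x^2 - x - 4), each dividing the next. The characteristic polynomial is their product, (x - 2)(x^2 - x - 4).

The rational canonical form is the block-diagonal matrix of companion matrices C(f_i):
R = [[0, 0, -8], [1, 0, 2], [0, 1, 3]].

Note the characteristic polynomial does not split into linear factors over ℚ, so A has no Jordan form over ℚ; the rational canonical form exists over any field.

R = [[0, 0, -8], [1, 0, 2], [0, 1, 3]]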